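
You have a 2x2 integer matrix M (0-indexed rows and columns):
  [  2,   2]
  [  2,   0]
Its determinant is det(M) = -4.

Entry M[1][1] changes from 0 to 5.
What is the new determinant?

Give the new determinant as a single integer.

det is linear in row 1: changing M[1][1] by delta changes det by delta * cofactor(1,1).
Cofactor C_11 = (-1)^(1+1) * minor(1,1) = 2
Entry delta = 5 - 0 = 5
Det delta = 5 * 2 = 10
New det = -4 + 10 = 6

Answer: 6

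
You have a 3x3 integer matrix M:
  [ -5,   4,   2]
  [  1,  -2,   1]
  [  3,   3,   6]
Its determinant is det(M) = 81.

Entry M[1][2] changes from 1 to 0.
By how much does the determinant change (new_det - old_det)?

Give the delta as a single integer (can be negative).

Cofactor C_12 = 27
Entry delta = 0 - 1 = -1
Det delta = entry_delta * cofactor = -1 * 27 = -27

Answer: -27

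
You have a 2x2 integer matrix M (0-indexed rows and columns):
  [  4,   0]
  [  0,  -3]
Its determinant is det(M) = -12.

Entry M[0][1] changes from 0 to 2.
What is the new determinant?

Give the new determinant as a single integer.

Answer: -12

Derivation:
det is linear in row 0: changing M[0][1] by delta changes det by delta * cofactor(0,1).
Cofactor C_01 = (-1)^(0+1) * minor(0,1) = 0
Entry delta = 2 - 0 = 2
Det delta = 2 * 0 = 0
New det = -12 + 0 = -12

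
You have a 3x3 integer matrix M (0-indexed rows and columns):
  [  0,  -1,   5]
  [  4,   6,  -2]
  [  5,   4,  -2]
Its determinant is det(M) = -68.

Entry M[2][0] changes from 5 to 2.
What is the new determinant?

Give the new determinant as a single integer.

Answer: 16

Derivation:
det is linear in row 2: changing M[2][0] by delta changes det by delta * cofactor(2,0).
Cofactor C_20 = (-1)^(2+0) * minor(2,0) = -28
Entry delta = 2 - 5 = -3
Det delta = -3 * -28 = 84
New det = -68 + 84 = 16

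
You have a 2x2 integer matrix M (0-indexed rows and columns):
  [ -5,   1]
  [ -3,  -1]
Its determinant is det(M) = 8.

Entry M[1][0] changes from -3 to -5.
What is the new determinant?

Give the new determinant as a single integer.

Answer: 10

Derivation:
det is linear in row 1: changing M[1][0] by delta changes det by delta * cofactor(1,0).
Cofactor C_10 = (-1)^(1+0) * minor(1,0) = -1
Entry delta = -5 - -3 = -2
Det delta = -2 * -1 = 2
New det = 8 + 2 = 10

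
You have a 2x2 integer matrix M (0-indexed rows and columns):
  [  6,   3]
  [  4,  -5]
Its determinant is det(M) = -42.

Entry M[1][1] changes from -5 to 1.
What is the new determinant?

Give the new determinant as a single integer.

Answer: -6

Derivation:
det is linear in row 1: changing M[1][1] by delta changes det by delta * cofactor(1,1).
Cofactor C_11 = (-1)^(1+1) * minor(1,1) = 6
Entry delta = 1 - -5 = 6
Det delta = 6 * 6 = 36
New det = -42 + 36 = -6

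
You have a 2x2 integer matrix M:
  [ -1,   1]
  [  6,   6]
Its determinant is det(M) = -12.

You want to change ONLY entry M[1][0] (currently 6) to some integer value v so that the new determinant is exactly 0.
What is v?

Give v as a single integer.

det is linear in entry M[1][0]: det = old_det + (v - 6) * C_10
Cofactor C_10 = -1
Want det = 0: -12 + (v - 6) * -1 = 0
  (v - 6) = 12 / -1 = -12
  v = 6 + (-12) = -6

Answer: -6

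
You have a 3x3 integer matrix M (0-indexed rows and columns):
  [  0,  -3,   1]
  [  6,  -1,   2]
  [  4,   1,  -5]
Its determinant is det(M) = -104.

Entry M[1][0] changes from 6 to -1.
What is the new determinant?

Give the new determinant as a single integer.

det is linear in row 1: changing M[1][0] by delta changes det by delta * cofactor(1,0).
Cofactor C_10 = (-1)^(1+0) * minor(1,0) = -14
Entry delta = -1 - 6 = -7
Det delta = -7 * -14 = 98
New det = -104 + 98 = -6

Answer: -6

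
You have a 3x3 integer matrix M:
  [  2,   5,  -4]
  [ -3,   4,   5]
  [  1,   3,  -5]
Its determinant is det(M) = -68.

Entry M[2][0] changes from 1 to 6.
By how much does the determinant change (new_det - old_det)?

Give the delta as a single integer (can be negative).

Cofactor C_20 = 41
Entry delta = 6 - 1 = 5
Det delta = entry_delta * cofactor = 5 * 41 = 205

Answer: 205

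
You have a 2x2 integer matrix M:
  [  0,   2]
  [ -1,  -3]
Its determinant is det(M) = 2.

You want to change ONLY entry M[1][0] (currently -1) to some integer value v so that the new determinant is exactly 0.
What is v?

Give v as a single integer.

det is linear in entry M[1][0]: det = old_det + (v - -1) * C_10
Cofactor C_10 = -2
Want det = 0: 2 + (v - -1) * -2 = 0
  (v - -1) = -2 / -2 = 1
  v = -1 + (1) = 0

Answer: 0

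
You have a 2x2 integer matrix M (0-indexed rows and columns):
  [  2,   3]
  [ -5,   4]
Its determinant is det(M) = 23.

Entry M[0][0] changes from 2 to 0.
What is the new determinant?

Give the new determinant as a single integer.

det is linear in row 0: changing M[0][0] by delta changes det by delta * cofactor(0,0).
Cofactor C_00 = (-1)^(0+0) * minor(0,0) = 4
Entry delta = 0 - 2 = -2
Det delta = -2 * 4 = -8
New det = 23 + -8 = 15

Answer: 15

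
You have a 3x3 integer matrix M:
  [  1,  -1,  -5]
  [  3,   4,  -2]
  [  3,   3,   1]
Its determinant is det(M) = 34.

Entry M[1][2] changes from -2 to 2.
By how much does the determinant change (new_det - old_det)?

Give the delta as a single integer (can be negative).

Answer: -24

Derivation:
Cofactor C_12 = -6
Entry delta = 2 - -2 = 4
Det delta = entry_delta * cofactor = 4 * -6 = -24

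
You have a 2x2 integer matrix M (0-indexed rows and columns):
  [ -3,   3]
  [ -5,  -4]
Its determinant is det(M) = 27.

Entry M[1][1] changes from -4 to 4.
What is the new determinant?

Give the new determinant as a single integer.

det is linear in row 1: changing M[1][1] by delta changes det by delta * cofactor(1,1).
Cofactor C_11 = (-1)^(1+1) * minor(1,1) = -3
Entry delta = 4 - -4 = 8
Det delta = 8 * -3 = -24
New det = 27 + -24 = 3

Answer: 3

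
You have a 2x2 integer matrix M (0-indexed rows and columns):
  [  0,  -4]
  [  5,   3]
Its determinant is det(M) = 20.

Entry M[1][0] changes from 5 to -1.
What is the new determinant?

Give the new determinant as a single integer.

Answer: -4

Derivation:
det is linear in row 1: changing M[1][0] by delta changes det by delta * cofactor(1,0).
Cofactor C_10 = (-1)^(1+0) * minor(1,0) = 4
Entry delta = -1 - 5 = -6
Det delta = -6 * 4 = -24
New det = 20 + -24 = -4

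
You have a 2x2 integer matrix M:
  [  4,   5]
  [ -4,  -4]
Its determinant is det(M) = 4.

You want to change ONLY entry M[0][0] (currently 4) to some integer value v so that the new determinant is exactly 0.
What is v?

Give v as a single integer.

Answer: 5

Derivation:
det is linear in entry M[0][0]: det = old_det + (v - 4) * C_00
Cofactor C_00 = -4
Want det = 0: 4 + (v - 4) * -4 = 0
  (v - 4) = -4 / -4 = 1
  v = 4 + (1) = 5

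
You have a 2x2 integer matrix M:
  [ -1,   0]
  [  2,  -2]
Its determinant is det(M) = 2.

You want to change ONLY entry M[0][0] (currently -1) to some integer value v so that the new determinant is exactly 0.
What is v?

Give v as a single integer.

Answer: 0

Derivation:
det is linear in entry M[0][0]: det = old_det + (v - -1) * C_00
Cofactor C_00 = -2
Want det = 0: 2 + (v - -1) * -2 = 0
  (v - -1) = -2 / -2 = 1
  v = -1 + (1) = 0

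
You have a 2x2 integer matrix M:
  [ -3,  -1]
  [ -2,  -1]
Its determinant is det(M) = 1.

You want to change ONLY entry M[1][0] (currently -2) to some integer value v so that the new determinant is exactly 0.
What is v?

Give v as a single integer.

Answer: -3

Derivation:
det is linear in entry M[1][0]: det = old_det + (v - -2) * C_10
Cofactor C_10 = 1
Want det = 0: 1 + (v - -2) * 1 = 0
  (v - -2) = -1 / 1 = -1
  v = -2 + (-1) = -3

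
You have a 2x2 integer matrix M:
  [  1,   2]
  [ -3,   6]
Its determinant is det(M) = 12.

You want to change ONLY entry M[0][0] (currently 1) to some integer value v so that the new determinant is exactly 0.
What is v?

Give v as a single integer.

det is linear in entry M[0][0]: det = old_det + (v - 1) * C_00
Cofactor C_00 = 6
Want det = 0: 12 + (v - 1) * 6 = 0
  (v - 1) = -12 / 6 = -2
  v = 1 + (-2) = -1

Answer: -1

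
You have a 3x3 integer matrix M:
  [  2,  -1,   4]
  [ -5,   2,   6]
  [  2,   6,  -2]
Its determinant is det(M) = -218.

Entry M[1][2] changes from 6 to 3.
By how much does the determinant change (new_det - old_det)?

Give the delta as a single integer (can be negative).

Answer: 42

Derivation:
Cofactor C_12 = -14
Entry delta = 3 - 6 = -3
Det delta = entry_delta * cofactor = -3 * -14 = 42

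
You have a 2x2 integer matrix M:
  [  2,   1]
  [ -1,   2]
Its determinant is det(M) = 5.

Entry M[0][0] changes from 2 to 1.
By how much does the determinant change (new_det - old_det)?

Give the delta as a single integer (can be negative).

Answer: -2

Derivation:
Cofactor C_00 = 2
Entry delta = 1 - 2 = -1
Det delta = entry_delta * cofactor = -1 * 2 = -2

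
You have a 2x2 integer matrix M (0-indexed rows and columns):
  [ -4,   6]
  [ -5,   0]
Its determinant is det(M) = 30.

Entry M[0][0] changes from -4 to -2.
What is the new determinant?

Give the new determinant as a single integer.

Answer: 30

Derivation:
det is linear in row 0: changing M[0][0] by delta changes det by delta * cofactor(0,0).
Cofactor C_00 = (-1)^(0+0) * minor(0,0) = 0
Entry delta = -2 - -4 = 2
Det delta = 2 * 0 = 0
New det = 30 + 0 = 30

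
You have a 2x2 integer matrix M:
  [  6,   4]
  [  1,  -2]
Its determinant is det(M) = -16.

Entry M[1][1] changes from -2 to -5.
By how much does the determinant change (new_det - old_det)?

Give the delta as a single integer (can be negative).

Answer: -18

Derivation:
Cofactor C_11 = 6
Entry delta = -5 - -2 = -3
Det delta = entry_delta * cofactor = -3 * 6 = -18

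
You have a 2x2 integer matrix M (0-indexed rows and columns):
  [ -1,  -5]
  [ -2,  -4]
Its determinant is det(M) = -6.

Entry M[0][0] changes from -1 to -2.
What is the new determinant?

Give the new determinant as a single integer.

det is linear in row 0: changing M[0][0] by delta changes det by delta * cofactor(0,0).
Cofactor C_00 = (-1)^(0+0) * minor(0,0) = -4
Entry delta = -2 - -1 = -1
Det delta = -1 * -4 = 4
New det = -6 + 4 = -2

Answer: -2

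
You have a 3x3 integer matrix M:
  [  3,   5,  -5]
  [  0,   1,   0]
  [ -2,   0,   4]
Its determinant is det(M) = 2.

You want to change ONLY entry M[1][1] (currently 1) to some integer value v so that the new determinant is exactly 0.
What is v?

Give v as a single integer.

Answer: 0

Derivation:
det is linear in entry M[1][1]: det = old_det + (v - 1) * C_11
Cofactor C_11 = 2
Want det = 0: 2 + (v - 1) * 2 = 0
  (v - 1) = -2 / 2 = -1
  v = 1 + (-1) = 0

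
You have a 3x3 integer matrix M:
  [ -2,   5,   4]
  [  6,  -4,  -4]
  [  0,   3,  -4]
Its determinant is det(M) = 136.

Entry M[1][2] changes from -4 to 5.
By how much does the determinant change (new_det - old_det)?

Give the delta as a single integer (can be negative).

Cofactor C_12 = 6
Entry delta = 5 - -4 = 9
Det delta = entry_delta * cofactor = 9 * 6 = 54

Answer: 54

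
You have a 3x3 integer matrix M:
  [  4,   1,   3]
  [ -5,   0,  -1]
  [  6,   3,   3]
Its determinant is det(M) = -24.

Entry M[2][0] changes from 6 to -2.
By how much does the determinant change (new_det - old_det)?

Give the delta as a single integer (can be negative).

Answer: 8

Derivation:
Cofactor C_20 = -1
Entry delta = -2 - 6 = -8
Det delta = entry_delta * cofactor = -8 * -1 = 8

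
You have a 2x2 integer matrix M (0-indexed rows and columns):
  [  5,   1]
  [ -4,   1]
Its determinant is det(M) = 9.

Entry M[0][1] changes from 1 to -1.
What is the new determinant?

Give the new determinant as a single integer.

det is linear in row 0: changing M[0][1] by delta changes det by delta * cofactor(0,1).
Cofactor C_01 = (-1)^(0+1) * minor(0,1) = 4
Entry delta = -1 - 1 = -2
Det delta = -2 * 4 = -8
New det = 9 + -8 = 1

Answer: 1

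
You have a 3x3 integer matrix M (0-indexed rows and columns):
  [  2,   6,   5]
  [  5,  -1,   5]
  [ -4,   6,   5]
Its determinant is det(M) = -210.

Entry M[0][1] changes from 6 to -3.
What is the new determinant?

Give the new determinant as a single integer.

det is linear in row 0: changing M[0][1] by delta changes det by delta * cofactor(0,1).
Cofactor C_01 = (-1)^(0+1) * minor(0,1) = -45
Entry delta = -3 - 6 = -9
Det delta = -9 * -45 = 405
New det = -210 + 405 = 195

Answer: 195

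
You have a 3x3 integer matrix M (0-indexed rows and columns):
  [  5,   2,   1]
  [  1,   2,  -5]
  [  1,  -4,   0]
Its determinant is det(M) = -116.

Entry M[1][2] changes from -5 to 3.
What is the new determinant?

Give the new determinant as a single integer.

Answer: 60

Derivation:
det is linear in row 1: changing M[1][2] by delta changes det by delta * cofactor(1,2).
Cofactor C_12 = (-1)^(1+2) * minor(1,2) = 22
Entry delta = 3 - -5 = 8
Det delta = 8 * 22 = 176
New det = -116 + 176 = 60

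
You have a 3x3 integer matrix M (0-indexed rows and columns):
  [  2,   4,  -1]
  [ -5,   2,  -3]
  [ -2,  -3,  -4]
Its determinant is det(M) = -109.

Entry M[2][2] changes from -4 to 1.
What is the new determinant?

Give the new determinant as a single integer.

Answer: 11

Derivation:
det is linear in row 2: changing M[2][2] by delta changes det by delta * cofactor(2,2).
Cofactor C_22 = (-1)^(2+2) * minor(2,2) = 24
Entry delta = 1 - -4 = 5
Det delta = 5 * 24 = 120
New det = -109 + 120 = 11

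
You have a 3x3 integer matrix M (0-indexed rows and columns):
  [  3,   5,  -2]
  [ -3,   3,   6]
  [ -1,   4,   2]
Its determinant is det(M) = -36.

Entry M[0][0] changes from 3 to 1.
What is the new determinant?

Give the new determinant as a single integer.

det is linear in row 0: changing M[0][0] by delta changes det by delta * cofactor(0,0).
Cofactor C_00 = (-1)^(0+0) * minor(0,0) = -18
Entry delta = 1 - 3 = -2
Det delta = -2 * -18 = 36
New det = -36 + 36 = 0

Answer: 0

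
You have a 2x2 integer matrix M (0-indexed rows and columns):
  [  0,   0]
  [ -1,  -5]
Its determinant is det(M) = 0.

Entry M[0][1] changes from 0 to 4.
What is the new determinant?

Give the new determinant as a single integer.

det is linear in row 0: changing M[0][1] by delta changes det by delta * cofactor(0,1).
Cofactor C_01 = (-1)^(0+1) * minor(0,1) = 1
Entry delta = 4 - 0 = 4
Det delta = 4 * 1 = 4
New det = 0 + 4 = 4

Answer: 4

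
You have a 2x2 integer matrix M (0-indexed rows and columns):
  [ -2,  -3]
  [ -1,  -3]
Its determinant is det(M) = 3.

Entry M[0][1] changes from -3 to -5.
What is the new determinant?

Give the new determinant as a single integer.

det is linear in row 0: changing M[0][1] by delta changes det by delta * cofactor(0,1).
Cofactor C_01 = (-1)^(0+1) * minor(0,1) = 1
Entry delta = -5 - -3 = -2
Det delta = -2 * 1 = -2
New det = 3 + -2 = 1

Answer: 1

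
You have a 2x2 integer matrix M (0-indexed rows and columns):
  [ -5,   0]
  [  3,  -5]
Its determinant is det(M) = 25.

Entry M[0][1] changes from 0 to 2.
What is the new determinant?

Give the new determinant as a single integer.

det is linear in row 0: changing M[0][1] by delta changes det by delta * cofactor(0,1).
Cofactor C_01 = (-1)^(0+1) * minor(0,1) = -3
Entry delta = 2 - 0 = 2
Det delta = 2 * -3 = -6
New det = 25 + -6 = 19

Answer: 19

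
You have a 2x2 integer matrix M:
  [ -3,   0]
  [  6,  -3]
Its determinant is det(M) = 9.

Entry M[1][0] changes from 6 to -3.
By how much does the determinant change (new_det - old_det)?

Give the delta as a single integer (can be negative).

Cofactor C_10 = 0
Entry delta = -3 - 6 = -9
Det delta = entry_delta * cofactor = -9 * 0 = 0

Answer: 0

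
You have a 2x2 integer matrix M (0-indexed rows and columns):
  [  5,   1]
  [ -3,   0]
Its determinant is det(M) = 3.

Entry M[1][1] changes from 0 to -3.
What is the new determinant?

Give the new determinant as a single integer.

det is linear in row 1: changing M[1][1] by delta changes det by delta * cofactor(1,1).
Cofactor C_11 = (-1)^(1+1) * minor(1,1) = 5
Entry delta = -3 - 0 = -3
Det delta = -3 * 5 = -15
New det = 3 + -15 = -12

Answer: -12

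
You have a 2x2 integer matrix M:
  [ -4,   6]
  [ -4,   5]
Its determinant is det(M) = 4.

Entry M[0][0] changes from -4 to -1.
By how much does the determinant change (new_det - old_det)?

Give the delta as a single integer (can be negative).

Answer: 15

Derivation:
Cofactor C_00 = 5
Entry delta = -1 - -4 = 3
Det delta = entry_delta * cofactor = 3 * 5 = 15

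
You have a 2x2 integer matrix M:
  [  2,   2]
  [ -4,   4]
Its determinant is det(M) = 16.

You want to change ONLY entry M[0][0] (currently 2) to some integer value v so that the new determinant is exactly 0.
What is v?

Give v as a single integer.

Answer: -2

Derivation:
det is linear in entry M[0][0]: det = old_det + (v - 2) * C_00
Cofactor C_00 = 4
Want det = 0: 16 + (v - 2) * 4 = 0
  (v - 2) = -16 / 4 = -4
  v = 2 + (-4) = -2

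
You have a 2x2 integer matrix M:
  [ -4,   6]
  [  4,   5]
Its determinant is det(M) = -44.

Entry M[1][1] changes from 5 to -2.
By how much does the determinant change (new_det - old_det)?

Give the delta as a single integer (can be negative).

Cofactor C_11 = -4
Entry delta = -2 - 5 = -7
Det delta = entry_delta * cofactor = -7 * -4 = 28

Answer: 28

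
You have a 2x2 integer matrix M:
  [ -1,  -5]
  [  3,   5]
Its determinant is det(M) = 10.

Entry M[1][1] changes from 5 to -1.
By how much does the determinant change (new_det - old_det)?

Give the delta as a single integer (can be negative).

Cofactor C_11 = -1
Entry delta = -1 - 5 = -6
Det delta = entry_delta * cofactor = -6 * -1 = 6

Answer: 6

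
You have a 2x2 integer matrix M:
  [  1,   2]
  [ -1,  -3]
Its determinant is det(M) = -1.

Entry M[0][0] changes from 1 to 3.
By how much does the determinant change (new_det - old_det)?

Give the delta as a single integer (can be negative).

Answer: -6

Derivation:
Cofactor C_00 = -3
Entry delta = 3 - 1 = 2
Det delta = entry_delta * cofactor = 2 * -3 = -6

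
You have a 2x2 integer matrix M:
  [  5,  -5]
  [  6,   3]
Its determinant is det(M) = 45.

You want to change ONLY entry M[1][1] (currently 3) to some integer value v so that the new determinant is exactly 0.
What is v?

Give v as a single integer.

det is linear in entry M[1][1]: det = old_det + (v - 3) * C_11
Cofactor C_11 = 5
Want det = 0: 45 + (v - 3) * 5 = 0
  (v - 3) = -45 / 5 = -9
  v = 3 + (-9) = -6

Answer: -6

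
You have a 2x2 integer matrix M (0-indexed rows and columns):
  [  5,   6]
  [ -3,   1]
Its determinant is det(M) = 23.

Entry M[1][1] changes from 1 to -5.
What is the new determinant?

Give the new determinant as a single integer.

Answer: -7

Derivation:
det is linear in row 1: changing M[1][1] by delta changes det by delta * cofactor(1,1).
Cofactor C_11 = (-1)^(1+1) * minor(1,1) = 5
Entry delta = -5 - 1 = -6
Det delta = -6 * 5 = -30
New det = 23 + -30 = -7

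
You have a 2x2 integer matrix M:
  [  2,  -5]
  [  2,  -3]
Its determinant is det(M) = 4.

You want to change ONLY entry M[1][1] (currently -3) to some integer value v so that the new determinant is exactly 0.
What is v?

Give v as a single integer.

Answer: -5

Derivation:
det is linear in entry M[1][1]: det = old_det + (v - -3) * C_11
Cofactor C_11 = 2
Want det = 0: 4 + (v - -3) * 2 = 0
  (v - -3) = -4 / 2 = -2
  v = -3 + (-2) = -5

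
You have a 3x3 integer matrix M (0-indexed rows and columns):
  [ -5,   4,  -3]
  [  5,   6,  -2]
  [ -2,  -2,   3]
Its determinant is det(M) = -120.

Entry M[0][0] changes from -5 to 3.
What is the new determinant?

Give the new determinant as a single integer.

Answer: -8

Derivation:
det is linear in row 0: changing M[0][0] by delta changes det by delta * cofactor(0,0).
Cofactor C_00 = (-1)^(0+0) * minor(0,0) = 14
Entry delta = 3 - -5 = 8
Det delta = 8 * 14 = 112
New det = -120 + 112 = -8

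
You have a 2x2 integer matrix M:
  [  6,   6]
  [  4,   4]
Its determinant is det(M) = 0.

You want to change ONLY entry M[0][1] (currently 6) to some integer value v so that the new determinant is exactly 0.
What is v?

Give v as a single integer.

det is linear in entry M[0][1]: det = old_det + (v - 6) * C_01
Cofactor C_01 = -4
Want det = 0: 0 + (v - 6) * -4 = 0
  (v - 6) = 0 / -4 = 0
  v = 6 + (0) = 6

Answer: 6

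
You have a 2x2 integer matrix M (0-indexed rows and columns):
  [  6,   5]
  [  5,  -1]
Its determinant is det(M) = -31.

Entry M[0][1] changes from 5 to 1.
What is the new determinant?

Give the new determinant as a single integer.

Answer: -11

Derivation:
det is linear in row 0: changing M[0][1] by delta changes det by delta * cofactor(0,1).
Cofactor C_01 = (-1)^(0+1) * minor(0,1) = -5
Entry delta = 1 - 5 = -4
Det delta = -4 * -5 = 20
New det = -31 + 20 = -11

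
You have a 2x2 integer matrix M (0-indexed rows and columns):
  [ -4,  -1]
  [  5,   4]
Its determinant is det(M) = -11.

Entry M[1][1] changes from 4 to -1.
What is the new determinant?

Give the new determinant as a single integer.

Answer: 9

Derivation:
det is linear in row 1: changing M[1][1] by delta changes det by delta * cofactor(1,1).
Cofactor C_11 = (-1)^(1+1) * minor(1,1) = -4
Entry delta = -1 - 4 = -5
Det delta = -5 * -4 = 20
New det = -11 + 20 = 9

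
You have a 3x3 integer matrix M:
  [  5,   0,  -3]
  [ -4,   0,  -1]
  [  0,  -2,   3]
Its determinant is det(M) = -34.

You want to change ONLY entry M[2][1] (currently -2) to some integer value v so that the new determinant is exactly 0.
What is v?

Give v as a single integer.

Answer: 0

Derivation:
det is linear in entry M[2][1]: det = old_det + (v - -2) * C_21
Cofactor C_21 = 17
Want det = 0: -34 + (v - -2) * 17 = 0
  (v - -2) = 34 / 17 = 2
  v = -2 + (2) = 0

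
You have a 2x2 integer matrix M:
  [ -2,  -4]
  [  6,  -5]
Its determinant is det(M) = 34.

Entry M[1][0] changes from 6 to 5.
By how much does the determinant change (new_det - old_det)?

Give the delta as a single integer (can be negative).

Cofactor C_10 = 4
Entry delta = 5 - 6 = -1
Det delta = entry_delta * cofactor = -1 * 4 = -4

Answer: -4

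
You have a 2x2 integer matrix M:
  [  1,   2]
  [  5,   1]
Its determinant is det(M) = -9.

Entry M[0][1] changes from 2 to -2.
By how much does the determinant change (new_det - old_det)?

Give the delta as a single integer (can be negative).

Cofactor C_01 = -5
Entry delta = -2 - 2 = -4
Det delta = entry_delta * cofactor = -4 * -5 = 20

Answer: 20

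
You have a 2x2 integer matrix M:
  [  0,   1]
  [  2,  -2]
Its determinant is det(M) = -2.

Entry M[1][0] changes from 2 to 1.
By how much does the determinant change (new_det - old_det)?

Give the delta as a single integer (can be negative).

Answer: 1

Derivation:
Cofactor C_10 = -1
Entry delta = 1 - 2 = -1
Det delta = entry_delta * cofactor = -1 * -1 = 1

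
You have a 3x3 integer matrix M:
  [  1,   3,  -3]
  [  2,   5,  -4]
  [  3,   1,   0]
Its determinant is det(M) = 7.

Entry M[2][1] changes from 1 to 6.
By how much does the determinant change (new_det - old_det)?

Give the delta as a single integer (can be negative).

Cofactor C_21 = -2
Entry delta = 6 - 1 = 5
Det delta = entry_delta * cofactor = 5 * -2 = -10

Answer: -10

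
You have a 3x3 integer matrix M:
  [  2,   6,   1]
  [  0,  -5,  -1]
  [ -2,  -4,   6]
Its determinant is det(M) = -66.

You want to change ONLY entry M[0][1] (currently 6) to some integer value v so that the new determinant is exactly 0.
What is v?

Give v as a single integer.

det is linear in entry M[0][1]: det = old_det + (v - 6) * C_01
Cofactor C_01 = 2
Want det = 0: -66 + (v - 6) * 2 = 0
  (v - 6) = 66 / 2 = 33
  v = 6 + (33) = 39

Answer: 39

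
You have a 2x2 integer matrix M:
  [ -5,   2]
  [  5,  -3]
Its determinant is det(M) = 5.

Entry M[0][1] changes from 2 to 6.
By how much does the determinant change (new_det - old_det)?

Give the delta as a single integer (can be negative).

Cofactor C_01 = -5
Entry delta = 6 - 2 = 4
Det delta = entry_delta * cofactor = 4 * -5 = -20

Answer: -20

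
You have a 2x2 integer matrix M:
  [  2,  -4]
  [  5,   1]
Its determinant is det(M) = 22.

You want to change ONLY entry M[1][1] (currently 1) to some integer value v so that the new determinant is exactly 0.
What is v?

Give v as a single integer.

det is linear in entry M[1][1]: det = old_det + (v - 1) * C_11
Cofactor C_11 = 2
Want det = 0: 22 + (v - 1) * 2 = 0
  (v - 1) = -22 / 2 = -11
  v = 1 + (-11) = -10

Answer: -10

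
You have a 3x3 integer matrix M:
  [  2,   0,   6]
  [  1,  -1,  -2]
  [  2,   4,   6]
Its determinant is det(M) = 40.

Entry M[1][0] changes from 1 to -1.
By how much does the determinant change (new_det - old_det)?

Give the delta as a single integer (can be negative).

Cofactor C_10 = 24
Entry delta = -1 - 1 = -2
Det delta = entry_delta * cofactor = -2 * 24 = -48

Answer: -48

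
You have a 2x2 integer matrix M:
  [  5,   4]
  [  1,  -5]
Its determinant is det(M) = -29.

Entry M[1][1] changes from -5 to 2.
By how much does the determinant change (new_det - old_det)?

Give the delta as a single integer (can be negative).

Cofactor C_11 = 5
Entry delta = 2 - -5 = 7
Det delta = entry_delta * cofactor = 7 * 5 = 35

Answer: 35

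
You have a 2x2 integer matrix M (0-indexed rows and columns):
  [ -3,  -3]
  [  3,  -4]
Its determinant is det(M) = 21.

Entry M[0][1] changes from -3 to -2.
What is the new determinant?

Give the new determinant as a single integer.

Answer: 18

Derivation:
det is linear in row 0: changing M[0][1] by delta changes det by delta * cofactor(0,1).
Cofactor C_01 = (-1)^(0+1) * minor(0,1) = -3
Entry delta = -2 - -3 = 1
Det delta = 1 * -3 = -3
New det = 21 + -3 = 18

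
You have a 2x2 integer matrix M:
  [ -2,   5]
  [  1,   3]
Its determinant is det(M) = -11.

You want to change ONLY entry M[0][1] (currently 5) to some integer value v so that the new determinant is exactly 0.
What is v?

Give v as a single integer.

det is linear in entry M[0][1]: det = old_det + (v - 5) * C_01
Cofactor C_01 = -1
Want det = 0: -11 + (v - 5) * -1 = 0
  (v - 5) = 11 / -1 = -11
  v = 5 + (-11) = -6

Answer: -6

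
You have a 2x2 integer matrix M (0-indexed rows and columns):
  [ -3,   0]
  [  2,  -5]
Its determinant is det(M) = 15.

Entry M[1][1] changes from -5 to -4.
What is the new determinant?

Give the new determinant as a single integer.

det is linear in row 1: changing M[1][1] by delta changes det by delta * cofactor(1,1).
Cofactor C_11 = (-1)^(1+1) * minor(1,1) = -3
Entry delta = -4 - -5 = 1
Det delta = 1 * -3 = -3
New det = 15 + -3 = 12

Answer: 12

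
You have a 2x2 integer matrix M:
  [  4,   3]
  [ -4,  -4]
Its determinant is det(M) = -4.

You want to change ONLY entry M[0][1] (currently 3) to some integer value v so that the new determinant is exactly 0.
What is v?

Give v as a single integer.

Answer: 4

Derivation:
det is linear in entry M[0][1]: det = old_det + (v - 3) * C_01
Cofactor C_01 = 4
Want det = 0: -4 + (v - 3) * 4 = 0
  (v - 3) = 4 / 4 = 1
  v = 3 + (1) = 4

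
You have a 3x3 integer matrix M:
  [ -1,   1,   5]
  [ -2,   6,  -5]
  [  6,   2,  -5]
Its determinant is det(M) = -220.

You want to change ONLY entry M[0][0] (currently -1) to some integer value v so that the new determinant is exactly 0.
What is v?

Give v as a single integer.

det is linear in entry M[0][0]: det = old_det + (v - -1) * C_00
Cofactor C_00 = -20
Want det = 0: -220 + (v - -1) * -20 = 0
  (v - -1) = 220 / -20 = -11
  v = -1 + (-11) = -12

Answer: -12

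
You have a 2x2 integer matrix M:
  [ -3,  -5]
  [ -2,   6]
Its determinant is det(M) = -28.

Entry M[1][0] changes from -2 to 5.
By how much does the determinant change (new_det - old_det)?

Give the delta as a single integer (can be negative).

Cofactor C_10 = 5
Entry delta = 5 - -2 = 7
Det delta = entry_delta * cofactor = 7 * 5 = 35

Answer: 35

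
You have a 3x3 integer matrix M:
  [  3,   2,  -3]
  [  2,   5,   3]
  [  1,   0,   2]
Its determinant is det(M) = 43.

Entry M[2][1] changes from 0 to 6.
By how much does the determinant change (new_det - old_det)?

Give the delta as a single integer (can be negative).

Answer: -90

Derivation:
Cofactor C_21 = -15
Entry delta = 6 - 0 = 6
Det delta = entry_delta * cofactor = 6 * -15 = -90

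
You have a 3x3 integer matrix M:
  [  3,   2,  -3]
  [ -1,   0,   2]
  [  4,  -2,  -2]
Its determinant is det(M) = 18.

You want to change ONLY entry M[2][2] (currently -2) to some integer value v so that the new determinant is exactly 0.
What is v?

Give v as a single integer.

Answer: -11

Derivation:
det is linear in entry M[2][2]: det = old_det + (v - -2) * C_22
Cofactor C_22 = 2
Want det = 0: 18 + (v - -2) * 2 = 0
  (v - -2) = -18 / 2 = -9
  v = -2 + (-9) = -11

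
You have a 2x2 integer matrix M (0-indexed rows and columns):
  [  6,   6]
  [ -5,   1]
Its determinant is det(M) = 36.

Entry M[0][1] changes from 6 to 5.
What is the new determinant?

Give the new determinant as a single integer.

Answer: 31

Derivation:
det is linear in row 0: changing M[0][1] by delta changes det by delta * cofactor(0,1).
Cofactor C_01 = (-1)^(0+1) * minor(0,1) = 5
Entry delta = 5 - 6 = -1
Det delta = -1 * 5 = -5
New det = 36 + -5 = 31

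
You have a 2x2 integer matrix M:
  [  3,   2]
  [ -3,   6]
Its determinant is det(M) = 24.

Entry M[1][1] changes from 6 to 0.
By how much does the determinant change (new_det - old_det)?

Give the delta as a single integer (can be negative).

Answer: -18

Derivation:
Cofactor C_11 = 3
Entry delta = 0 - 6 = -6
Det delta = entry_delta * cofactor = -6 * 3 = -18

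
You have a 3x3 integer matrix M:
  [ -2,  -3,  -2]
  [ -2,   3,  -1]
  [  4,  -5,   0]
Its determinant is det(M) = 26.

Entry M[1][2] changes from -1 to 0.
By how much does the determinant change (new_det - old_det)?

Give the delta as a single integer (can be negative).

Answer: -22

Derivation:
Cofactor C_12 = -22
Entry delta = 0 - -1 = 1
Det delta = entry_delta * cofactor = 1 * -22 = -22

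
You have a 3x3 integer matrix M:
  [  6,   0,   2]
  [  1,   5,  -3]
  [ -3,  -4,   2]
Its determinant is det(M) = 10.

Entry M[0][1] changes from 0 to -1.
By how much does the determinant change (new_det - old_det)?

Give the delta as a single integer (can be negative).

Answer: -7

Derivation:
Cofactor C_01 = 7
Entry delta = -1 - 0 = -1
Det delta = entry_delta * cofactor = -1 * 7 = -7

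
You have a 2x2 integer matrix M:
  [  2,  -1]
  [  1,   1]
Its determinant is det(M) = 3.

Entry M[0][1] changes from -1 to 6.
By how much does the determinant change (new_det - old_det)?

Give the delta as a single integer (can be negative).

Cofactor C_01 = -1
Entry delta = 6 - -1 = 7
Det delta = entry_delta * cofactor = 7 * -1 = -7

Answer: -7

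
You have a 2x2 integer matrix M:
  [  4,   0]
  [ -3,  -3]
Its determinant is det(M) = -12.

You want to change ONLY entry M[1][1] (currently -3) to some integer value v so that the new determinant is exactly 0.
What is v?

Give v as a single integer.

det is linear in entry M[1][1]: det = old_det + (v - -3) * C_11
Cofactor C_11 = 4
Want det = 0: -12 + (v - -3) * 4 = 0
  (v - -3) = 12 / 4 = 3
  v = -3 + (3) = 0

Answer: 0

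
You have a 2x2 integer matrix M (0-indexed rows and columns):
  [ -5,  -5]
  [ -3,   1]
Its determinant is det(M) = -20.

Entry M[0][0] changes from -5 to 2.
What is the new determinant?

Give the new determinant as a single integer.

det is linear in row 0: changing M[0][0] by delta changes det by delta * cofactor(0,0).
Cofactor C_00 = (-1)^(0+0) * minor(0,0) = 1
Entry delta = 2 - -5 = 7
Det delta = 7 * 1 = 7
New det = -20 + 7 = -13

Answer: -13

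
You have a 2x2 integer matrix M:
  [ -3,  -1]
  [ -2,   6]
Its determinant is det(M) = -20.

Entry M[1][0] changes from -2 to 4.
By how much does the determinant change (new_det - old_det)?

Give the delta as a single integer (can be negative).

Answer: 6

Derivation:
Cofactor C_10 = 1
Entry delta = 4 - -2 = 6
Det delta = entry_delta * cofactor = 6 * 1 = 6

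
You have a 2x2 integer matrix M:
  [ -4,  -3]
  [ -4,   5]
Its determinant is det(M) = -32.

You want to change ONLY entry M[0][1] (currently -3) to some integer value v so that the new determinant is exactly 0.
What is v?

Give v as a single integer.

det is linear in entry M[0][1]: det = old_det + (v - -3) * C_01
Cofactor C_01 = 4
Want det = 0: -32 + (v - -3) * 4 = 0
  (v - -3) = 32 / 4 = 8
  v = -3 + (8) = 5

Answer: 5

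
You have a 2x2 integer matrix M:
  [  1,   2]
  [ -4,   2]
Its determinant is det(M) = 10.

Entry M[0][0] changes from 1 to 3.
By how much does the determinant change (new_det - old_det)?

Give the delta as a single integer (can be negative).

Answer: 4

Derivation:
Cofactor C_00 = 2
Entry delta = 3 - 1 = 2
Det delta = entry_delta * cofactor = 2 * 2 = 4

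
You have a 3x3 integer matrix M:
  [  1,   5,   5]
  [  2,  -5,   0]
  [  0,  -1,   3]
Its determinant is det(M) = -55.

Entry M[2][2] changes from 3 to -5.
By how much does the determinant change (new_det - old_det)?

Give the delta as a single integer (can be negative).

Cofactor C_22 = -15
Entry delta = -5 - 3 = -8
Det delta = entry_delta * cofactor = -8 * -15 = 120

Answer: 120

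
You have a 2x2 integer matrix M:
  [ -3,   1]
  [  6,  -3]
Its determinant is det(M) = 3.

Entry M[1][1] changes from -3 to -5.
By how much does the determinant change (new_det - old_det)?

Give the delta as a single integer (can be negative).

Answer: 6

Derivation:
Cofactor C_11 = -3
Entry delta = -5 - -3 = -2
Det delta = entry_delta * cofactor = -2 * -3 = 6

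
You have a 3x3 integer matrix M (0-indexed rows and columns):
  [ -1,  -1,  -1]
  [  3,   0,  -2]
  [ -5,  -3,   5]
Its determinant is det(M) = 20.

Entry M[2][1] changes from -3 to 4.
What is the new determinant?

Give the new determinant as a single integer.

det is linear in row 2: changing M[2][1] by delta changes det by delta * cofactor(2,1).
Cofactor C_21 = (-1)^(2+1) * minor(2,1) = -5
Entry delta = 4 - -3 = 7
Det delta = 7 * -5 = -35
New det = 20 + -35 = -15

Answer: -15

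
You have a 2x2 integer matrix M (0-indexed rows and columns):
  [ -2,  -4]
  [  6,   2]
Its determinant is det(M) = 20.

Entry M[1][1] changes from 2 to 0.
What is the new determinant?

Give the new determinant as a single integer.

det is linear in row 1: changing M[1][1] by delta changes det by delta * cofactor(1,1).
Cofactor C_11 = (-1)^(1+1) * minor(1,1) = -2
Entry delta = 0 - 2 = -2
Det delta = -2 * -2 = 4
New det = 20 + 4 = 24

Answer: 24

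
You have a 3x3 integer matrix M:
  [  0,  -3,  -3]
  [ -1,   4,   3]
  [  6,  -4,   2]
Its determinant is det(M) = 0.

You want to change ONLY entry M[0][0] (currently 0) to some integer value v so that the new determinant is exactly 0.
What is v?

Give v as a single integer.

det is linear in entry M[0][0]: det = old_det + (v - 0) * C_00
Cofactor C_00 = 20
Want det = 0: 0 + (v - 0) * 20 = 0
  (v - 0) = 0 / 20 = 0
  v = 0 + (0) = 0

Answer: 0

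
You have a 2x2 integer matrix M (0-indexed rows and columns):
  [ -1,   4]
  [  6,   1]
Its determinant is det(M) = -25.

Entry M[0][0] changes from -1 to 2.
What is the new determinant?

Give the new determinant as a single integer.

det is linear in row 0: changing M[0][0] by delta changes det by delta * cofactor(0,0).
Cofactor C_00 = (-1)^(0+0) * minor(0,0) = 1
Entry delta = 2 - -1 = 3
Det delta = 3 * 1 = 3
New det = -25 + 3 = -22

Answer: -22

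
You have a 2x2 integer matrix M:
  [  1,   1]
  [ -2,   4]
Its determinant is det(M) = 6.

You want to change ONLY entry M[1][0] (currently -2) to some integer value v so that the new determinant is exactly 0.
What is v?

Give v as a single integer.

Answer: 4

Derivation:
det is linear in entry M[1][0]: det = old_det + (v - -2) * C_10
Cofactor C_10 = -1
Want det = 0: 6 + (v - -2) * -1 = 0
  (v - -2) = -6 / -1 = 6
  v = -2 + (6) = 4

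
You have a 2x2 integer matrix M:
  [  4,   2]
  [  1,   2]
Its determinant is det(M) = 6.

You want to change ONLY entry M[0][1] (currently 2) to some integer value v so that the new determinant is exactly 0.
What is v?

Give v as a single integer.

Answer: 8

Derivation:
det is linear in entry M[0][1]: det = old_det + (v - 2) * C_01
Cofactor C_01 = -1
Want det = 0: 6 + (v - 2) * -1 = 0
  (v - 2) = -6 / -1 = 6
  v = 2 + (6) = 8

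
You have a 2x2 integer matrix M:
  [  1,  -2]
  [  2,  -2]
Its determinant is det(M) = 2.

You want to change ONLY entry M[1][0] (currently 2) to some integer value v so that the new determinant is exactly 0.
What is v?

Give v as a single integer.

Answer: 1

Derivation:
det is linear in entry M[1][0]: det = old_det + (v - 2) * C_10
Cofactor C_10 = 2
Want det = 0: 2 + (v - 2) * 2 = 0
  (v - 2) = -2 / 2 = -1
  v = 2 + (-1) = 1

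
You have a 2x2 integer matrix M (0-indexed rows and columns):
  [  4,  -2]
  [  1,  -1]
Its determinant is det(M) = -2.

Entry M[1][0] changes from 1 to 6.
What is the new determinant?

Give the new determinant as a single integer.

Answer: 8

Derivation:
det is linear in row 1: changing M[1][0] by delta changes det by delta * cofactor(1,0).
Cofactor C_10 = (-1)^(1+0) * minor(1,0) = 2
Entry delta = 6 - 1 = 5
Det delta = 5 * 2 = 10
New det = -2 + 10 = 8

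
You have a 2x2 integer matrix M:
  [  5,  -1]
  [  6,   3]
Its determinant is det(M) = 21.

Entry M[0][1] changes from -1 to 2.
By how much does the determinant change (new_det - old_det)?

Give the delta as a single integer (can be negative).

Answer: -18

Derivation:
Cofactor C_01 = -6
Entry delta = 2 - -1 = 3
Det delta = entry_delta * cofactor = 3 * -6 = -18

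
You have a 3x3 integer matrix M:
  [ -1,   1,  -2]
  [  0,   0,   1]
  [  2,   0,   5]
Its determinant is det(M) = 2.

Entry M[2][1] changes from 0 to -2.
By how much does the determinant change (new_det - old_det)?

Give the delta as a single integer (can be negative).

Cofactor C_21 = 1
Entry delta = -2 - 0 = -2
Det delta = entry_delta * cofactor = -2 * 1 = -2

Answer: -2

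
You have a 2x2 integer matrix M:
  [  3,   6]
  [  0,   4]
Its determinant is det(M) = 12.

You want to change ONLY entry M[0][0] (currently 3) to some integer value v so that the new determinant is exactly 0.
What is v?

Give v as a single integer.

det is linear in entry M[0][0]: det = old_det + (v - 3) * C_00
Cofactor C_00 = 4
Want det = 0: 12 + (v - 3) * 4 = 0
  (v - 3) = -12 / 4 = -3
  v = 3 + (-3) = 0

Answer: 0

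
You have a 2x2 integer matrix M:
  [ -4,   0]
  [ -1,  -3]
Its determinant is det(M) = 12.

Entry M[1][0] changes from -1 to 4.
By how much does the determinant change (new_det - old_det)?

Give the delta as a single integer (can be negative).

Answer: 0

Derivation:
Cofactor C_10 = 0
Entry delta = 4 - -1 = 5
Det delta = entry_delta * cofactor = 5 * 0 = 0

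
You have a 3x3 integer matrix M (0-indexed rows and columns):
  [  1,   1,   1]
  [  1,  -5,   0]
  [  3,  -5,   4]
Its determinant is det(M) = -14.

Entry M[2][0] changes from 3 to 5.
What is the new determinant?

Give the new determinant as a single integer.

det is linear in row 2: changing M[2][0] by delta changes det by delta * cofactor(2,0).
Cofactor C_20 = (-1)^(2+0) * minor(2,0) = 5
Entry delta = 5 - 3 = 2
Det delta = 2 * 5 = 10
New det = -14 + 10 = -4

Answer: -4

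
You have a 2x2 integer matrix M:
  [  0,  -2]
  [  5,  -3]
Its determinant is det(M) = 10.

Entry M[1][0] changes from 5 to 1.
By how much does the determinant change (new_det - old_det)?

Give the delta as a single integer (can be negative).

Answer: -8

Derivation:
Cofactor C_10 = 2
Entry delta = 1 - 5 = -4
Det delta = entry_delta * cofactor = -4 * 2 = -8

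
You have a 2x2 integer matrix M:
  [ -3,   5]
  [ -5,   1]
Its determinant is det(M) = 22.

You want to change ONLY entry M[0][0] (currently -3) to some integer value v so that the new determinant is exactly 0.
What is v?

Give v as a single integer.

det is linear in entry M[0][0]: det = old_det + (v - -3) * C_00
Cofactor C_00 = 1
Want det = 0: 22 + (v - -3) * 1 = 0
  (v - -3) = -22 / 1 = -22
  v = -3 + (-22) = -25

Answer: -25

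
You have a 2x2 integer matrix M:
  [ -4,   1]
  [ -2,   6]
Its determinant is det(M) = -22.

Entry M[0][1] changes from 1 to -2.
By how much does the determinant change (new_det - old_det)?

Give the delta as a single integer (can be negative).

Answer: -6

Derivation:
Cofactor C_01 = 2
Entry delta = -2 - 1 = -3
Det delta = entry_delta * cofactor = -3 * 2 = -6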